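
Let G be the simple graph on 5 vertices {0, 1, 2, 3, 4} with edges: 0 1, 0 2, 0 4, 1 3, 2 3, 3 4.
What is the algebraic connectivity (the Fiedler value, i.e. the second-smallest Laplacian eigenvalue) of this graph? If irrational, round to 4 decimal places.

Reading degrees in the order [0, 1, 2, 3, 4] gives [3, 2, 2, 3, 2]; set D = diag(3, 2, 2, 3, 2) and form L = D - A. The sorted Laplacian eigenvalues are [0, 2, 2, 3, 5]; the algebraic connectivity is the second entry, 2. By the matrix-tree theorem the graph has (1/5) * product of the nonzero eigenvalues = 12 spanning trees. There is one zero in the spectrum, matching the 1 component.

2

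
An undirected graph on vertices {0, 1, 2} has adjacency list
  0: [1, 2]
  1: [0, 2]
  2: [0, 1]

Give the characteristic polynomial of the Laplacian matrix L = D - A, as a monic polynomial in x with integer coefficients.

With the vertex order [0, 1, 2], the degrees are [2, 2, 2], giving D = diag(2, 2, 2) and L = D - A. Computing det(xI - L) by cofactor expansion (or equivalently via sum-over-permutations) gives x^3 - 6x^2 + 9x. The constant term is 0 because L is singular (the all-ones vector lies in its kernel).

x^3 - 6x^2 + 9x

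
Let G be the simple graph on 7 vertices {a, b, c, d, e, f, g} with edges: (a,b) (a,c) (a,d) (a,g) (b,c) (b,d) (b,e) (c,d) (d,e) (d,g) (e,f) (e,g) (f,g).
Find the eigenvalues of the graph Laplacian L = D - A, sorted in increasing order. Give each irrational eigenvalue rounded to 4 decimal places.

Each diagonal entry of L is the vertex degree and each off-diagonal entry is -1 where an edge is present, 0 otherwise; in the order [a, b, c, d, e, f, g] the diagonal is [4, 4, 3, 5, 4, 2, 4]. Since every row of L sums to 0, the all-ones vector is in the kernel and 0 is an eigenvalue. The single zero eigenvalue shows the graph is connected. The largest eigenvalue, 6.1542, is at most the vertex count 7. There is one zero in the spectrum, matching the 1 component.

[0, 1.4550, 3.5606, 4, 4.8302, 6, 6.1542]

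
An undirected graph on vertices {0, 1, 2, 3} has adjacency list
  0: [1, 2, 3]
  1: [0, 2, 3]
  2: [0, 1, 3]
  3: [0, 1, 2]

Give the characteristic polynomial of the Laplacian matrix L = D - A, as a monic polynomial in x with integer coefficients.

x^4 - 12x^3 + 48x^2 - 64x

Each diagonal entry of L is the vertex degree and each off-diagonal entry is -1 where an edge is present, 0 otherwise; in the order [0, 1, 2, 3] the diagonal is [3, 3, 3, 3]. The eigenvalues of L are [0, 4, 4, 4]; the characteristic polynomial is the product of (x - lambda_i), which multiplies out to x^4 - 12x^3 + 48x^2 - 64x. The constant term is 0 because L is singular (the all-ones vector lies in its kernel). The largest eigenvalue, 4, is at most the vertex count 4. There is one zero in the spectrum, matching the 1 component.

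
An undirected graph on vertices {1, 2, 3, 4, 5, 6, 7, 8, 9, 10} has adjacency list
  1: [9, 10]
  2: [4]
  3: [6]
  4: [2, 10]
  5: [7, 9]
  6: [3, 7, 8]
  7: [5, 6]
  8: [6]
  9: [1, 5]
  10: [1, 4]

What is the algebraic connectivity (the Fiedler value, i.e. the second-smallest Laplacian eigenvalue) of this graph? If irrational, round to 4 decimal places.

With the vertex order [1, 2, 3, 4, 5, 6, 7, 8, 9, 10], the degrees are [2, 1, 1, 2, 2, 3, 2, 1, 2, 2], giving D = diag(2, 1, 1, 2, 2, 3, 2, 1, 2, 2) and L = D - A. Computing the eigenvalues of L and sorting gives [0, 0.1029, 0.4367, 1, 1, 1.7250, 2.5064, 3.2255, 3.7678, 4.2357]. The Fiedler value lambda_2 = 0.1029 is strictly positive, so the graph is connected. There is one zero in the spectrum, matching the 1 component.

0.1029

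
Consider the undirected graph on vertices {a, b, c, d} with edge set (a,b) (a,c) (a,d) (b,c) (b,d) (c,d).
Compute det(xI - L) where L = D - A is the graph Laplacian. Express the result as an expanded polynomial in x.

Reading degrees in the order [a, b, c, d] gives [3, 3, 3, 3]; set D = diag(3, 3, 3, 3) and form L = D - A. L has integer entries, so p(x) = det(xI - L) has integer coefficients. Expanding the determinant yields x^4 - 12x^3 + 48x^2 - 64x. The constant term is 0 because L is singular (the all-ones vector lies in its kernel). There is one zero in the spectrum, matching the 1 component.

x^4 - 12x^3 + 48x^2 - 64x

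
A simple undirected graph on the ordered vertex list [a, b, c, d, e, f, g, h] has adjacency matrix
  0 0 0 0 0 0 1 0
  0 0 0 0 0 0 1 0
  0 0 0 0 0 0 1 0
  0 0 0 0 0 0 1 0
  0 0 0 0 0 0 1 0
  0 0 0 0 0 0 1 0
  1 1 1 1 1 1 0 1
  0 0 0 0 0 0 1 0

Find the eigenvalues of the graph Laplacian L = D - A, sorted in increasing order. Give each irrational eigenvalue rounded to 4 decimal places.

With the vertex order [a, b, c, d, e, f, g, h], the degrees are [1, 1, 1, 1, 1, 1, 7, 1], giving D = diag(1, 1, 1, 1, 1, 1, 7, 1) and L = D - A. L is symmetric positive semidefinite, so every eigenvalue is real and nonnegative. The largest eigenvalue, 8, is at most the vertex count 8. The eigenvalues sum to 14, which equals trace(L) = 2|E|.

[0, 1, 1, 1, 1, 1, 1, 8]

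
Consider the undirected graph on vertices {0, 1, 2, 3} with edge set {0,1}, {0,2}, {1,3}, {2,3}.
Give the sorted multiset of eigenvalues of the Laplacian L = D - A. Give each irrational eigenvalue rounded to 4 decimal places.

Reading degrees in the order [0, 1, 2, 3] gives [2, 2, 2, 2]; set D = diag(2, 2, 2, 2) and form L = D - A. Since every row of L sums to 0, the all-ones vector is in the kernel and 0 is an eigenvalue.

[0, 2, 2, 4]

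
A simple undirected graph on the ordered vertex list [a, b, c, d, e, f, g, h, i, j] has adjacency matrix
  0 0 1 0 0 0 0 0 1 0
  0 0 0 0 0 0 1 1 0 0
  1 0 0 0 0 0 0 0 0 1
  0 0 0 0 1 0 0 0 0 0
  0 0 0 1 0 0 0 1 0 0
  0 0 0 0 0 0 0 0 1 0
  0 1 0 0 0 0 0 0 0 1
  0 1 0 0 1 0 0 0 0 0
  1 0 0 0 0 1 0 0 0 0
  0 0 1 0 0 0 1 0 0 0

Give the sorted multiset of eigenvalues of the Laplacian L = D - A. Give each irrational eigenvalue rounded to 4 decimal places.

[0, 0.0979, 0.3820, 0.8244, 1.3820, 2, 2.6180, 3.1756, 3.6180, 3.9021]

Each diagonal entry of L is the vertex degree and each off-diagonal entry is -1 where an edge is present, 0 otherwise; in the order [a, b, c, d, e, f, g, h, i, j] the diagonal is [2, 2, 2, 1, 2, 1, 2, 2, 2, 2]. L is symmetric positive semidefinite, so every eigenvalue is real and nonnegative. The single zero eigenvalue shows the graph is connected. There is one zero in the spectrum, matching the 1 component. The eigenvalues sum to 18, which equals trace(L) = 2|E|.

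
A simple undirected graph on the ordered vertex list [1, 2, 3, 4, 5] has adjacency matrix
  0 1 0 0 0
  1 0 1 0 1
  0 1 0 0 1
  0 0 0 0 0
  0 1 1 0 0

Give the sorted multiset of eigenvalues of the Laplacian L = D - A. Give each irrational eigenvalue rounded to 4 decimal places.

[0, 0, 1, 3, 4]

With the vertex order [1, 2, 3, 4, 5], the degrees are [1, 3, 2, 0, 2], giving D = diag(1, 3, 2, 0, 2) and L = D - A. The multiplicity of 0 as a Laplacian eigenvalue equals the number of connected components. The 2 zero eigenvalues correspond to the 2 connected components. The largest eigenvalue, 4, is at most the vertex count 5.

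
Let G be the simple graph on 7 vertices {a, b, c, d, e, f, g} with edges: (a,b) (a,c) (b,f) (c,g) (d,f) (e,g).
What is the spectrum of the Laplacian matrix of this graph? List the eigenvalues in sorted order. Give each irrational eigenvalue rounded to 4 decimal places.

Each diagonal entry of L is the vertex degree and each off-diagonal entry is -1 where an edge is present, 0 otherwise; in the order [a, b, c, d, e, f, g] the diagonal is [2, 2, 2, 1, 1, 2, 2]. The multiplicity of 0 as a Laplacian eigenvalue equals the number of connected components. The eigenvalues sum to 12, which equals trace(L) = 2|E|. There is one zero in the spectrum, matching the 1 component.

[0, 0.1981, 0.7530, 1.5550, 2.4450, 3.2470, 3.8019]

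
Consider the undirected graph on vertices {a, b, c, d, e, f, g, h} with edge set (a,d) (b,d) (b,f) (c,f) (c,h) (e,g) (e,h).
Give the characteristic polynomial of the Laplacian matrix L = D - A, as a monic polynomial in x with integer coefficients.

Each diagonal entry of L is the vertex degree and each off-diagonal entry is -1 where an edge is present, 0 otherwise; in the order [a, b, c, d, e, f, g, h] the diagonal is [1, 2, 2, 2, 2, 2, 1, 2]. Computing det(xI - L) by cofactor expansion (or equivalently via sum-over-permutations) gives x^8 - 14x^7 + 78x^6 - 220x^5 + 330x^4 - 252x^3 + 84x^2 - 8x. Since p(0) = det(-L) = 0, x divides p(x). The eigenvalues sum to 14, which equals trace(L) = 2|E|. There is one zero in the spectrum, matching the 1 component.

x^8 - 14x^7 + 78x^6 - 220x^5 + 330x^4 - 252x^3 + 84x^2 - 8x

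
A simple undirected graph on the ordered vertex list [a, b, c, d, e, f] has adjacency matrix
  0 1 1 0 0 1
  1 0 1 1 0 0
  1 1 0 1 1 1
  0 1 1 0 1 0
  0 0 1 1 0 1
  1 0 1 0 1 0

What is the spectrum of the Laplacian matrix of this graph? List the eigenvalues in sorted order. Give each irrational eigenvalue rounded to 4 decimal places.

[0, 2.3820, 2.3820, 4.6180, 4.6180, 6]

With the vertex order [a, b, c, d, e, f], the degrees are [3, 3, 5, 3, 3, 3], giving D = diag(3, 3, 5, 3, 3, 3) and L = D - A. Diagonalising L (or applying a numerical eigensolver to the 6x6 matrix) gives the spectrum above. The single zero eigenvalue shows the graph is connected. By the matrix-tree theorem the graph has (1/6) * product of the nonzero eigenvalues = 121 spanning trees. There is one zero in the spectrum, matching the 1 component.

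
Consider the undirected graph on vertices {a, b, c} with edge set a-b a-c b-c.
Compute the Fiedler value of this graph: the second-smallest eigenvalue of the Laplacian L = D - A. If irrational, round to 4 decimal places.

Reading degrees in the order [a, b, c] gives [2, 2, 2]; set D = diag(2, 2, 2) and form L = D - A. The sorted Laplacian eigenvalues are [0, 3, 3]; the algebraic connectivity is the second entry, 3. The largest eigenvalue, 3, is at most the vertex count 3.

3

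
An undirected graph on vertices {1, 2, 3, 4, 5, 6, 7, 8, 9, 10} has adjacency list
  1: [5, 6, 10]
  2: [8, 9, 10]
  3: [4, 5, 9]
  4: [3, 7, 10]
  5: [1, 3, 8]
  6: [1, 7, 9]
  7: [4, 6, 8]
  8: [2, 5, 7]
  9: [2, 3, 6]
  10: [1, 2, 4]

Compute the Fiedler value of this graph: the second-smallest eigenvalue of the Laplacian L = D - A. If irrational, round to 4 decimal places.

2

Each diagonal entry of L is the vertex degree and each off-diagonal entry is -1 where an edge is present, 0 otherwise; in the order [1, 2, 3, 4, 5, 6, 7, 8, 9, 10] the diagonal is [3, 3, 3, 3, 3, 3, 3, 3, 3, 3]. The smallest Laplacian eigenvalue is always 0. The next one, lambda_2 = 2, measures how hard the graph is to disconnect: larger values mean better connectivity.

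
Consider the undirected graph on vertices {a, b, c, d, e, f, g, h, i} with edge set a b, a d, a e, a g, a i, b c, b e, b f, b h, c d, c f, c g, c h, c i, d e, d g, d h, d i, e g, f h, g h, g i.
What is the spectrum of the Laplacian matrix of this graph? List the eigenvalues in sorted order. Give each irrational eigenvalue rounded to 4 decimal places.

With the vertex order [a, b, c, d, e, f, g, h, i], the degrees are [5, 5, 6, 6, 4, 3, 6, 5, 4], giving D = diag(5, 5, 6, 6, 4, 3, 6, 5, 4) and L = D - A. Since every row of L sums to 0, the all-ones vector is in the kernel and 0 is an eigenvalue. The eigenvalues sum to 44, which equals trace(L) = 2|E|. The largest eigenvalue, 8.1090, is at most the vertex count 9.

[0, 2.2528, 3.5644, 4.7884, 5.4113, 6, 6.8741, 7, 8.1090]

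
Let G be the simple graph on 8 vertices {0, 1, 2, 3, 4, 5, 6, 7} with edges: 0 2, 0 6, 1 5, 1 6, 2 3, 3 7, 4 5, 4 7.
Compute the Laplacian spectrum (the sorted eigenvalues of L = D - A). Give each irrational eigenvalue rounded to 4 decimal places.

Reading degrees in the order [0, 1, 2, 3, 4, 5, 6, 7] gives [2, 2, 2, 2, 2, 2, 2, 2]; set D = diag(2, 2, 2, 2, 2, 2, 2, 2) and form L = D - A. Diagonalising L (or applying a numerical eigensolver to the 8x8 matrix) gives the spectrum above. The largest eigenvalue, 4, is at most the vertex count 8.

[0, 0.5858, 0.5858, 2, 2, 3.4142, 3.4142, 4]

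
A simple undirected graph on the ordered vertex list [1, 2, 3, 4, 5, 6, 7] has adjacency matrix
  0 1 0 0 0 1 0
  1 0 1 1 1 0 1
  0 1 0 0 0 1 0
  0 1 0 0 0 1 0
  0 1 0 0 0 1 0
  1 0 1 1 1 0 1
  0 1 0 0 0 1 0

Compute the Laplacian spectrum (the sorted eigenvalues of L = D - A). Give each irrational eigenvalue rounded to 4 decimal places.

Each diagonal entry of L is the vertex degree and each off-diagonal entry is -1 where an edge is present, 0 otherwise; in the order [1, 2, 3, 4, 5, 6, 7] the diagonal is [2, 5, 2, 2, 2, 5, 2]. The multiplicity of 0 as a Laplacian eigenvalue equals the number of connected components. The eigenvalues sum to 20, which equals trace(L) = 2|E|.

[0, 2, 2, 2, 2, 5, 7]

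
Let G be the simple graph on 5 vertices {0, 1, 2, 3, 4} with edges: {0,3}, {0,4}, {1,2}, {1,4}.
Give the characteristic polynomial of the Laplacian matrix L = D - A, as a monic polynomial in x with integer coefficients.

x^5 - 8x^4 + 21x^3 - 20x^2 + 5x

Reading degrees in the order [0, 1, 2, 3, 4] gives [2, 2, 1, 1, 2]; set D = diag(2, 2, 1, 1, 2) and form L = D - A. L has integer entries, so p(x) = det(xI - L) has integer coefficients. Expanding the determinant yields x^5 - 8x^4 + 21x^3 - 20x^2 + 5x. Since p(0) = det(-L) = 0, x divides p(x).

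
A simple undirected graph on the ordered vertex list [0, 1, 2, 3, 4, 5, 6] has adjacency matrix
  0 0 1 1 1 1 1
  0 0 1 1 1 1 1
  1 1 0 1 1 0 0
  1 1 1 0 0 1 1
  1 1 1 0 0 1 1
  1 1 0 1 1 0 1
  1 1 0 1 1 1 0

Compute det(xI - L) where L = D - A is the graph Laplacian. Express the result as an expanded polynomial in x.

x^7 - 34x^6 + 478x^5 - 3556x^4 + 14761x^3 - 32410x^2 + 29400x

Reading degrees in the order [0, 1, 2, 3, 4, 5, 6] gives [5, 5, 4, 5, 5, 5, 5]; set D = diag(5, 5, 4, 5, 5, 5, 5) and form L = D - A. L has integer entries, so p(x) = det(xI - L) has integer coefficients. Expanding the determinant yields x^7 - 34x^6 + 478x^5 - 3556x^4 + 14761x^3 - 32410x^2 + 29400x. The coefficient of x^6 equals -trace(L) = -34, matching the sum of degrees. By the matrix-tree theorem the graph has (1/7) * product of the nonzero eigenvalues = 4200 spanning trees. The eigenvalues sum to 34, which equals trace(L) = 2|E|.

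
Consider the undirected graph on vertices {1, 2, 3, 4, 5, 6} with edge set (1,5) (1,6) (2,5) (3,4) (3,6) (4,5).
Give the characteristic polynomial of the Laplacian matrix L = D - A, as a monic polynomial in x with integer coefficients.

x^6 - 12x^5 + 53x^4 - 106x^3 + 95x^2 - 30x

Reading degrees in the order [1, 2, 3, 4, 5, 6] gives [2, 1, 2, 2, 3, 2]; set D = diag(2, 1, 2, 2, 3, 2) and form L = D - A. L has integer entries, so p(x) = det(xI - L) has integer coefficients. Expanding the determinant yields x^6 - 12x^5 + 53x^4 - 106x^3 + 95x^2 - 30x. Since p(0) = det(-L) = 0, x divides p(x). There is one zero in the spectrum, matching the 1 component.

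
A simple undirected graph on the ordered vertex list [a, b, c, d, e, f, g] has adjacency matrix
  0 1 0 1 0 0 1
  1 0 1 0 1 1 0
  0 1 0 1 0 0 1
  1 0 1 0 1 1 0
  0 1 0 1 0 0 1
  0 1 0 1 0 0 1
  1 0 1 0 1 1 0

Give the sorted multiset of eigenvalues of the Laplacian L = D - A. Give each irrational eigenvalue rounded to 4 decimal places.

[0, 3, 3, 3, 4, 4, 7]

Each diagonal entry of L is the vertex degree and each off-diagonal entry is -1 where an edge is present, 0 otherwise; in the order [a, b, c, d, e, f, g] the diagonal is [3, 4, 3, 4, 3, 3, 4]. Diagonalising L (or applying a numerical eigensolver to the 7x7 matrix) gives the spectrum above. The single zero eigenvalue shows the graph is connected. By the matrix-tree theorem the graph has (1/7) * product of the nonzero eigenvalues = 432 spanning trees. There is one zero in the spectrum, matching the 1 component.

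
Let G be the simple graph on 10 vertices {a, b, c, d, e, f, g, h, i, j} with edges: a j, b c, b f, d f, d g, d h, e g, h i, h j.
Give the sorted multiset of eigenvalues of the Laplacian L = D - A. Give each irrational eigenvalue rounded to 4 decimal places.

[0, 0.1859, 0.2989, 0.6329, 1.1826, 2, 2.3183, 3.0437, 3.5861, 4.7517]

Reading degrees in the order [a, b, c, d, e, f, g, h, i, j] gives [1, 2, 1, 3, 1, 2, 2, 3, 1, 2]; set D = diag(1, 2, 1, 3, 1, 2, 2, 3, 1, 2) and form L = D - A. Diagonalising L (or applying a numerical eigensolver to the 10x10 matrix) gives the spectrum above.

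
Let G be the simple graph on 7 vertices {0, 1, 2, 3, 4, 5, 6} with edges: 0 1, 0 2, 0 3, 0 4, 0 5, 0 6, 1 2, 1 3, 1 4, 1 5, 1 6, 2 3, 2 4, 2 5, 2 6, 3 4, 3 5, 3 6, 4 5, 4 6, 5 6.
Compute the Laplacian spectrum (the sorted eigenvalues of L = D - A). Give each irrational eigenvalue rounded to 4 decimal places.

[0, 7, 7, 7, 7, 7, 7]

Each diagonal entry of L is the vertex degree and each off-diagonal entry is -1 where an edge is present, 0 otherwise; in the order [0, 1, 2, 3, 4, 5, 6] the diagonal is [6, 6, 6, 6, 6, 6, 6]. Since every row of L sums to 0, the all-ones vector is in the kernel and 0 is an eigenvalue. The eigenvalues sum to 42, which equals trace(L) = 2|E|.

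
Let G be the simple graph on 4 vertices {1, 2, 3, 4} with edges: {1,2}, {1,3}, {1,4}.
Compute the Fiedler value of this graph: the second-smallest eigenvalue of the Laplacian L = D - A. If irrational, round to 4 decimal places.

Each diagonal entry of L is the vertex degree and each off-diagonal entry is -1 where an edge is present, 0 otherwise; in the order [1, 2, 3, 4] the diagonal is [3, 1, 1, 1]. Computing the eigenvalues of L and sorting gives [0, 1, 1, 4]. The Fiedler value lambda_2 = 1 is strictly positive, so the graph is connected. By the matrix-tree theorem the graph has (1/4) * product of the nonzero eigenvalues = 1 spanning tree.

1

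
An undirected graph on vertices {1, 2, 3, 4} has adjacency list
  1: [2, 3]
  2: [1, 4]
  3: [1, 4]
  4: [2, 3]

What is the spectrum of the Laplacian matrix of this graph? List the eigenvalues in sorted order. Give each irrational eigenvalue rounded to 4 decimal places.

[0, 2, 2, 4]

Reading degrees in the order [1, 2, 3, 4] gives [2, 2, 2, 2]; set D = diag(2, 2, 2, 2) and form L = D - A. Since every row of L sums to 0, the all-ones vector is in the kernel and 0 is an eigenvalue. There is one zero in the spectrum, matching the 1 component.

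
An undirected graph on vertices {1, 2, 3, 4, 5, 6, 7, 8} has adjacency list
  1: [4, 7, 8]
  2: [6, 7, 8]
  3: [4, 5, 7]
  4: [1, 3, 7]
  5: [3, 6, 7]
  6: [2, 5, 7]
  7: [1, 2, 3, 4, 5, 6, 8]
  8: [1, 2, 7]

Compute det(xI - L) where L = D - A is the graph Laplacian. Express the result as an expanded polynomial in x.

x^8 - 28x^7 + 322x^6 - 1974x^5 + 6965x^4 - 14126x^3 + 15225x^2 - 6728x

Each diagonal entry of L is the vertex degree and each off-diagonal entry is -1 where an edge is present, 0 otherwise; in the order [1, 2, 3, 4, 5, 6, 7, 8] the diagonal is [3, 3, 3, 3, 3, 3, 7, 3]. Computing det(xI - L) by cofactor expansion (or equivalently via sum-over-permutations) gives x^8 - 28x^7 + 322x^6 - 1974x^5 + 6965x^4 - 14126x^3 + 15225x^2 - 6728x. The coefficient of x^7 equals -trace(L) = -28, matching the sum of degrees. By the matrix-tree theorem the graph has (1/8) * product of the nonzero eigenvalues = 841 spanning trees. There is one zero in the spectrum, matching the 1 component.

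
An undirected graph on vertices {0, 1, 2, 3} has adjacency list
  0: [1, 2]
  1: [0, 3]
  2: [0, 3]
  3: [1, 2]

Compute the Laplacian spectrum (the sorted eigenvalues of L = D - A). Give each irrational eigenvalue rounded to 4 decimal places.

With the vertex order [0, 1, 2, 3], the degrees are [2, 2, 2, 2], giving D = diag(2, 2, 2, 2) and L = D - A. L is symmetric positive semidefinite, so every eigenvalue is real and nonnegative. The eigenvalues sum to 8, which equals trace(L) = 2|E|.

[0, 2, 2, 4]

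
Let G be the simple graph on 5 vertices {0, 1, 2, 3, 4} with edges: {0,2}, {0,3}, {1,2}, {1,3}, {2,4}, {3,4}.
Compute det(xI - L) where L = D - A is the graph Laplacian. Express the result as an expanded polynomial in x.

x^5 - 12x^4 + 51x^3 - 92x^2 + 60x

With the vertex order [0, 1, 2, 3, 4], the degrees are [2, 2, 3, 3, 2], giving D = diag(2, 2, 3, 3, 2) and L = D - A. L has integer entries, so p(x) = det(xI - L) has integer coefficients. Expanding the determinant yields x^5 - 12x^4 + 51x^3 - 92x^2 + 60x. Since p(0) = det(-L) = 0, x divides p(x). By the matrix-tree theorem the graph has (1/5) * product of the nonzero eigenvalues = 12 spanning trees.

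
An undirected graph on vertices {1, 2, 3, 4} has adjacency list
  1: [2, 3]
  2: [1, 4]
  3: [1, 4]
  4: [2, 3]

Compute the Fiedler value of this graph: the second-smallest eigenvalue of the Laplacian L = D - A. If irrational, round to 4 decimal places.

2

Each diagonal entry of L is the vertex degree and each off-diagonal entry is -1 where an edge is present, 0 otherwise; in the order [1, 2, 3, 4] the diagonal is [2, 2, 2, 2]. The smallest Laplacian eigenvalue is always 0. The next one, lambda_2 = 2, measures how hard the graph is to disconnect: larger values mean better connectivity. By the matrix-tree theorem the graph has (1/4) * product of the nonzero eigenvalues = 4 spanning trees. The largest eigenvalue, 4, is at most the vertex count 4.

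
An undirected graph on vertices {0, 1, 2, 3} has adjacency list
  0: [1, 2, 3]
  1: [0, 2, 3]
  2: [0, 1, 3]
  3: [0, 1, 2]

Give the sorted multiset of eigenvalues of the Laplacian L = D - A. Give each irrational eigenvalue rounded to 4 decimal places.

[0, 4, 4, 4]

Reading degrees in the order [0, 1, 2, 3] gives [3, 3, 3, 3]; set D = diag(3, 3, 3, 3) and form L = D - A. L is symmetric positive semidefinite, so every eigenvalue is real and nonnegative. There is one zero in the spectrum, matching the 1 component. The eigenvalues sum to 12, which equals trace(L) = 2|E|.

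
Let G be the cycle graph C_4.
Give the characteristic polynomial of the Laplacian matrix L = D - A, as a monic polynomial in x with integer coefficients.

x^4 - 8x^3 + 20x^2 - 16x

The graph has 4 vertices and degree multiset [2, 2, 2, 2]; D is the diagonal matrix of degrees and L = D - A. L has integer entries, so p(x) = det(xI - L) has integer coefficients. Expanding the determinant yields x^4 - 8x^3 + 20x^2 - 16x. Since p(0) = det(-L) = 0, x divides p(x). By the matrix-tree theorem the graph has (1/4) * product of the nonzero eigenvalues = 4 spanning trees. The largest eigenvalue, 4, is at most the vertex count 4.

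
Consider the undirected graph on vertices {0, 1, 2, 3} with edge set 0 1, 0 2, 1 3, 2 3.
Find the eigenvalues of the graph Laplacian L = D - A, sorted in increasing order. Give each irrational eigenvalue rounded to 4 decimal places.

Each diagonal entry of L is the vertex degree and each off-diagonal entry is -1 where an edge is present, 0 otherwise; in the order [0, 1, 2, 3] the diagonal is [2, 2, 2, 2]. Diagonalising L (or applying a numerical eigensolver to the 4x4 matrix) gives the spectrum above. There is one zero in the spectrum, matching the 1 component.

[0, 2, 2, 4]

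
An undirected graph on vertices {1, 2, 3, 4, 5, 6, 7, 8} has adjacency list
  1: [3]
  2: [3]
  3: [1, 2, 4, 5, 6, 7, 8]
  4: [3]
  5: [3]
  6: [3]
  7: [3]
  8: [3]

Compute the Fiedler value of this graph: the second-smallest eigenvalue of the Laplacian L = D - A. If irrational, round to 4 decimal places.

1

Reading degrees in the order [1, 2, 3, 4, 5, 6, 7, 8] gives [1, 1, 7, 1, 1, 1, 1, 1]; set D = diag(1, 1, 7, 1, 1, 1, 1, 1) and form L = D - A. The smallest Laplacian eigenvalue is always 0. The next one, lambda_2 = 1, measures how hard the graph is to disconnect: larger values mean better connectivity. There is one zero in the spectrum, matching the 1 component.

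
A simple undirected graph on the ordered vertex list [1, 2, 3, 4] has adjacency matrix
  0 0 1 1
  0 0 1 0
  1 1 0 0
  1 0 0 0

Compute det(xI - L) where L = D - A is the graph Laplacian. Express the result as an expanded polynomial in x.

x^4 - 6x^3 + 10x^2 - 4x

Reading degrees in the order [1, 2, 3, 4] gives [2, 1, 2, 1]; set D = diag(2, 1, 2, 1) and form L = D - A. Computing det(xI - L) by cofactor expansion (or equivalently via sum-over-permutations) gives x^4 - 6x^3 + 10x^2 - 4x. The coefficient of x^3 equals -trace(L) = -6, matching the sum of degrees. There is one zero in the spectrum, matching the 1 component.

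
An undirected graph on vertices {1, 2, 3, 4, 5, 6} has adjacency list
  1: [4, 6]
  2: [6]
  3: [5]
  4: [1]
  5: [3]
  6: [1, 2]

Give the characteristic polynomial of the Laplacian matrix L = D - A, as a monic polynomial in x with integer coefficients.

x^6 - 8x^5 + 22x^4 - 24x^3 + 8x^2

Reading degrees in the order [1, 2, 3, 4, 5, 6] gives [2, 1, 1, 1, 1, 2]; set D = diag(2, 1, 1, 1, 1, 2) and form L = D - A. L has integer entries, so p(x) = det(xI - L) has integer coefficients. Expanding the determinant yields x^6 - 8x^5 + 22x^4 - 24x^3 + 8x^2. The coefficient of x^5 equals -trace(L) = -8, matching the sum of degrees. The largest eigenvalue, 3.4142, is at most the vertex count 6.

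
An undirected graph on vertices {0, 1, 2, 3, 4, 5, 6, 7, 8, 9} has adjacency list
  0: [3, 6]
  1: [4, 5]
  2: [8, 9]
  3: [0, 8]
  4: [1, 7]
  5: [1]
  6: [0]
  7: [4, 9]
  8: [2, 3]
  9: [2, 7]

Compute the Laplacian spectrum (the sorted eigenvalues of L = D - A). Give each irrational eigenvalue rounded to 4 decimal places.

[0, 0.0979, 0.3820, 0.8244, 1.3820, 2, 2.6180, 3.1756, 3.6180, 3.9021]

Each diagonal entry of L is the vertex degree and each off-diagonal entry is -1 where an edge is present, 0 otherwise; in the order [0, 1, 2, 3, 4, 5, 6, 7, 8, 9] the diagonal is [2, 2, 2, 2, 2, 1, 1, 2, 2, 2]. L is symmetric positive semidefinite, so every eigenvalue is real and nonnegative. The single zero eigenvalue shows the graph is connected. There is one zero in the spectrum, matching the 1 component.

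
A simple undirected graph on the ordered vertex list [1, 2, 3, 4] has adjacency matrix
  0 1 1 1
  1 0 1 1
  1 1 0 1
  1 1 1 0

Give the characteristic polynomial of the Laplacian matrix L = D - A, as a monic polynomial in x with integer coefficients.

x^4 - 12x^3 + 48x^2 - 64x

Each diagonal entry of L is the vertex degree and each off-diagonal entry is -1 where an edge is present, 0 otherwise; in the order [1, 2, 3, 4] the diagonal is [3, 3, 3, 3]. The eigenvalues of L are [0, 4, 4, 4]; the characteristic polynomial is the product of (x - lambda_i), which multiplies out to x^4 - 12x^3 + 48x^2 - 64x. Since p(0) = det(-L) = 0, x divides p(x). There is one zero in the spectrum, matching the 1 component. By the matrix-tree theorem the graph has (1/4) * product of the nonzero eigenvalues = 16 spanning trees.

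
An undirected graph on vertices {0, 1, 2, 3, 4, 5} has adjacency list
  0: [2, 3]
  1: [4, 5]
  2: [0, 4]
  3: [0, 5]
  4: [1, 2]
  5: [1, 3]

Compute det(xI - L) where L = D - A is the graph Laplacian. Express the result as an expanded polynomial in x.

x^6 - 12x^5 + 54x^4 - 112x^3 + 105x^2 - 36x

Reading degrees in the order [0, 1, 2, 3, 4, 5] gives [2, 2, 2, 2, 2, 2]; set D = diag(2, 2, 2, 2, 2, 2) and form L = D - A. The eigenvalues of L are [0, 1, 1, 3, 3, 4]; the characteristic polynomial is the product of (x - lambda_i), which multiplies out to x^6 - 12x^5 + 54x^4 - 112x^3 + 105x^2 - 36x. The constant term is 0 because L is singular (the all-ones vector lies in its kernel). The largest eigenvalue, 4, is at most the vertex count 6.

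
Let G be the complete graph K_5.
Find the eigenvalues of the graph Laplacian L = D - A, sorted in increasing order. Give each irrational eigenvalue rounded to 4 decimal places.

The graph has 5 vertices and degree multiset [4, 4, 4, 4, 4]; D is the diagonal matrix of degrees and L = D - A. L is symmetric positive semidefinite, so every eigenvalue is real and nonnegative. The single zero eigenvalue shows the graph is connected. There is one zero in the spectrum, matching the 1 component.

[0, 5, 5, 5, 5]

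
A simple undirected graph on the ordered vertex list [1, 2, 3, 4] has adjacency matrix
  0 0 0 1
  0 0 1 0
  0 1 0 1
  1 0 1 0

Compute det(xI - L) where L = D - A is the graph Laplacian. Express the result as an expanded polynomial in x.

Reading degrees in the order [1, 2, 3, 4] gives [1, 1, 2, 2]; set D = diag(1, 1, 2, 2) and form L = D - A. L has integer entries, so p(x) = det(xI - L) has integer coefficients. Expanding the determinant yields x^4 - 6x^3 + 10x^2 - 4x. Since p(0) = det(-L) = 0, x divides p(x). The eigenvalues sum to 6, which equals trace(L) = 2|E|. There is one zero in the spectrum, matching the 1 component.

x^4 - 6x^3 + 10x^2 - 4x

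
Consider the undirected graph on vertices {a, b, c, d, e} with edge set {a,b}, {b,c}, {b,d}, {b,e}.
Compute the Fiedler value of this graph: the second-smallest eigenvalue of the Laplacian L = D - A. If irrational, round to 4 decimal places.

With the vertex order [a, b, c, d, e], the degrees are [1, 4, 1, 1, 1], giving D = diag(1, 4, 1, 1, 1) and L = D - A. The smallest Laplacian eigenvalue is always 0. The next one, lambda_2 = 1, measures how hard the graph is to disconnect: larger values mean better connectivity. The eigenvalues sum to 8, which equals trace(L) = 2|E|.

1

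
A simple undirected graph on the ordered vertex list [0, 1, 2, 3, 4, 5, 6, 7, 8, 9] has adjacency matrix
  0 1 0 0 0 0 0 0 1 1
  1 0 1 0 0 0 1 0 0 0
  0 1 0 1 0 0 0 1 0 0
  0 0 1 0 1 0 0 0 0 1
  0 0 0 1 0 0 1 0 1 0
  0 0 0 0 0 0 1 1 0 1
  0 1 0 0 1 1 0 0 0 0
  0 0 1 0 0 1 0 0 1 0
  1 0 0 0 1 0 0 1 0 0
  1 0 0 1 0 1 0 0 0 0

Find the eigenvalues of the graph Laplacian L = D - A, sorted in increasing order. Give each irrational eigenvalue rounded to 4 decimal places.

[0, 2, 2, 2, 2, 2, 5, 5, 5, 5]

Reading degrees in the order [0, 1, 2, 3, 4, 5, 6, 7, 8, 9] gives [3, 3, 3, 3, 3, 3, 3, 3, 3, 3]; set D = diag(3, 3, 3, 3, 3, 3, 3, 3, 3, 3) and form L = D - A. L is symmetric positive semidefinite, so every eigenvalue is real and nonnegative. There is one zero in the spectrum, matching the 1 component.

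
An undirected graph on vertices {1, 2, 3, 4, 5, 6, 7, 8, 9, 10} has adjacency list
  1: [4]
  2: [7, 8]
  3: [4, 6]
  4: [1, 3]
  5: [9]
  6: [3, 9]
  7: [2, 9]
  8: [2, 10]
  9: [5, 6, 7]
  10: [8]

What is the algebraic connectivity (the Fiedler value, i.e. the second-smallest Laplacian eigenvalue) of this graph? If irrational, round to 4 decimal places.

Each diagonal entry of L is the vertex degree and each off-diagonal entry is -1 where an edge is present, 0 otherwise; in the order [1, 2, 3, 4, 5, 6, 7, 8, 9, 10] the diagonal is [1, 2, 2, 2, 1, 2, 2, 2, 3, 1]. Computing the eigenvalues of L and sorting gives [0, 0.1206, 0.3489, 1, 1, 2, 2.3473, 3.2739, 3.5321, 4.3772]. The Fiedler value lambda_2 = 0.1206 is strictly positive, so the graph is connected.

0.1206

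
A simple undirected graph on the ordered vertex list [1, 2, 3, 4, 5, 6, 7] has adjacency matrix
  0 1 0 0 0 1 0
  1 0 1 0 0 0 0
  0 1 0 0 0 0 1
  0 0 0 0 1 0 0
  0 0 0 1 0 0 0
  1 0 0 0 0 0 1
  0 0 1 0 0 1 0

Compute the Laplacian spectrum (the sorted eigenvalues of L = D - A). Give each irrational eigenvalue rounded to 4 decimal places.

[0, 0, 1.3820, 1.3820, 2, 3.6180, 3.6180]

Reading degrees in the order [1, 2, 3, 4, 5, 6, 7] gives [2, 2, 2, 1, 1, 2, 2]; set D = diag(2, 2, 2, 1, 1, 2, 2) and form L = D - A. L is symmetric positive semidefinite, so every eigenvalue is real and nonnegative. The 2 zero eigenvalues correspond to the 2 connected components.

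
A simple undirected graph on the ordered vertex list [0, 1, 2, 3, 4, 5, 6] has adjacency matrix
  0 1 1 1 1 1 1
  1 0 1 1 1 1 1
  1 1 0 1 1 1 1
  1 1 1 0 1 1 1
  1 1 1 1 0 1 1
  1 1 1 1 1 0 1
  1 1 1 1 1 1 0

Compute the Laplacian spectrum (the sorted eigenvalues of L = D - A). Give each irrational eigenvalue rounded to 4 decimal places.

[0, 7, 7, 7, 7, 7, 7]

Reading degrees in the order [0, 1, 2, 3, 4, 5, 6] gives [6, 6, 6, 6, 6, 6, 6]; set D = diag(6, 6, 6, 6, 6, 6, 6) and form L = D - A. Since every row of L sums to 0, the all-ones vector is in the kernel and 0 is an eigenvalue. There is one zero in the spectrum, matching the 1 component.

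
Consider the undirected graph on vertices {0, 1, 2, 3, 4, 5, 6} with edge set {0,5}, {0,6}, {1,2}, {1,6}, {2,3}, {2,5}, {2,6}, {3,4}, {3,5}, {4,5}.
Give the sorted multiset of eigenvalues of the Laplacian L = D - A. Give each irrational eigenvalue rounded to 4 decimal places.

Reading degrees in the order [0, 1, 2, 3, 4, 5, 6] gives [2, 2, 4, 3, 2, 4, 3]; set D = diag(2, 2, 4, 3, 2, 4, 3) and form L = D - A. L is symmetric positive semidefinite, so every eigenvalue is real and nonnegative. There is one zero in the spectrum, matching the 1 component.

[0, 1.0133, 1.7425, 3.1096, 3.8410, 4.6295, 5.6640]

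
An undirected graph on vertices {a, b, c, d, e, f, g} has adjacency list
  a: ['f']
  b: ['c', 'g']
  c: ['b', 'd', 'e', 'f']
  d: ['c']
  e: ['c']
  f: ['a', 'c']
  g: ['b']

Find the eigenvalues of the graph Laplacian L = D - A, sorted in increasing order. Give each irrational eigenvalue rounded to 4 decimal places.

[0, 0.3820, 0.6086, 1, 2.2271, 2.6180, 5.1642]

Reading degrees in the order [a, b, c, d, e, f, g] gives [1, 2, 4, 1, 1, 2, 1]; set D = diag(1, 2, 4, 1, 1, 2, 1) and form L = D - A. The multiplicity of 0 as a Laplacian eigenvalue equals the number of connected components. By the matrix-tree theorem the graph has (1/7) * product of the nonzero eigenvalues = 1 spanning tree.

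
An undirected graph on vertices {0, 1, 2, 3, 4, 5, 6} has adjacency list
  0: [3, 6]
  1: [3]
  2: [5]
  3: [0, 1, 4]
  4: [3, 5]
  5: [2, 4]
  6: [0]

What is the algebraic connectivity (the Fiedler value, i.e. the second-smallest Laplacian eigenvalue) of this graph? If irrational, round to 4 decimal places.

0.2603

Each diagonal entry of L is the vertex degree and each off-diagonal entry is -1 where an edge is present, 0 otherwise; in the order [0, 1, 2, 3, 4, 5, 6] the diagonal is [2, 1, 1, 3, 2, 2, 1]. The smallest Laplacian eigenvalue is always 0. The next one, lambda_2 = 0.2603, measures how hard the graph is to disconnect: larger values mean better connectivity.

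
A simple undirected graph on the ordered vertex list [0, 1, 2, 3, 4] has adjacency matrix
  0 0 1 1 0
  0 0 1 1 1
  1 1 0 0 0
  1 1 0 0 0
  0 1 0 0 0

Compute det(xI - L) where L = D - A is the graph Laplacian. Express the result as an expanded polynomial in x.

Each diagonal entry of L is the vertex degree and each off-diagonal entry is -1 where an edge is present, 0 otherwise; in the order [0, 1, 2, 3, 4] the diagonal is [2, 3, 2, 2, 1]. L has integer entries, so p(x) = det(xI - L) has integer coefficients. Expanding the determinant yields x^5 - 10x^4 + 34x^3 - 46x^2 + 20x. The coefficient of x^4 equals -trace(L) = -10, matching the sum of degrees. There is one zero in the spectrum, matching the 1 component. The eigenvalues sum to 10, which equals trace(L) = 2|E|.

x^5 - 10x^4 + 34x^3 - 46x^2 + 20x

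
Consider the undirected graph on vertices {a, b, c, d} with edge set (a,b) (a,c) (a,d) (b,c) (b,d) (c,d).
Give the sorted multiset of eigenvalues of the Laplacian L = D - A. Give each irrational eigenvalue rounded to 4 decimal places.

[0, 4, 4, 4]

Reading degrees in the order [a, b, c, d] gives [3, 3, 3, 3]; set D = diag(3, 3, 3, 3) and form L = D - A. L is symmetric positive semidefinite, so every eigenvalue is real and nonnegative. There is one zero in the spectrum, matching the 1 component. The eigenvalues sum to 12, which equals trace(L) = 2|E|.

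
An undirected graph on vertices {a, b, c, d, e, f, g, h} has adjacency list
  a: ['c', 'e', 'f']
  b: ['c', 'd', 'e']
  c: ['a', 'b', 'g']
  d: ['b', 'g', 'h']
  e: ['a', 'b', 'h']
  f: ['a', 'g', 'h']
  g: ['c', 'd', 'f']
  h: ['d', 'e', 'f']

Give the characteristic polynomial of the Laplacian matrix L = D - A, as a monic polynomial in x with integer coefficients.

With the vertex order [a, b, c, d, e, f, g, h], the degrees are [3, 3, 3, 3, 3, 3, 3, 3], giving D = diag(3, 3, 3, 3, 3, 3, 3, 3) and L = D - A. The eigenvalues of L are [0, 2, 2, 2, 4, 4, 4, 6]; the characteristic polynomial is the product of (x - lambda_i), which multiplies out to x^8 - 24x^7 + 240x^6 - 1296x^5 + 4080x^4 - 7488x^3 + 7424x^2 - 3072x. The coefficient of x^7 equals -trace(L) = -24, matching the sum of degrees. The largest eigenvalue, 6, is at most the vertex count 8.

x^8 - 24x^7 + 240x^6 - 1296x^5 + 4080x^4 - 7488x^3 + 7424x^2 - 3072x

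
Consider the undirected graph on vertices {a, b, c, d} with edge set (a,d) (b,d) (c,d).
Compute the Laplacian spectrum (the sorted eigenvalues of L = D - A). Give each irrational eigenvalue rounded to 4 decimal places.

[0, 1, 1, 4]

With the vertex order [a, b, c, d], the degrees are [1, 1, 1, 3], giving D = diag(1, 1, 1, 3) and L = D - A. The multiplicity of 0 as a Laplacian eigenvalue equals the number of connected components. The single zero eigenvalue shows the graph is connected. The largest eigenvalue, 4, is at most the vertex count 4. By the matrix-tree theorem the graph has (1/4) * product of the nonzero eigenvalues = 1 spanning tree.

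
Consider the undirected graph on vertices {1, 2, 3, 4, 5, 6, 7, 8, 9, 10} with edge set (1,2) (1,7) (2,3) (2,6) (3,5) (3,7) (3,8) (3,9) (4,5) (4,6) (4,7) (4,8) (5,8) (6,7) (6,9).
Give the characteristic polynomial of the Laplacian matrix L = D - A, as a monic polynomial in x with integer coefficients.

x^10 - 30x^9 + 381x^8 - 2670x^7 + 11263x^6 - 29186x^5 + 45177x^4 - 38004x^3 + 13248x^2

Each diagonal entry of L is the vertex degree and each off-diagonal entry is -1 where an edge is present, 0 otherwise; in the order [1, 2, 3, 4, 5, 6, 7, 8, 9, 10] the diagonal is [2, 3, 5, 4, 3, 4, 4, 3, 2, 0]. Computing det(xI - L) by cofactor expansion (or equivalently via sum-over-permutations) gives x^10 - 30x^9 + 381x^8 - 2670x^7 + 11263x^6 - 29186x^5 + 45177x^4 - 38004x^3 + 13248x^2. The constant term is 0 because L is singular (the all-ones vector lies in its kernel). There are 2 zeros in the spectrum, matching the 2 components.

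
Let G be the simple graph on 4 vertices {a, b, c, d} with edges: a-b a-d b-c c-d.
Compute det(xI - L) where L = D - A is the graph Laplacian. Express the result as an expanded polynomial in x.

Reading degrees in the order [a, b, c, d] gives [2, 2, 2, 2]; set D = diag(2, 2, 2, 2) and form L = D - A. Computing det(xI - L) by cofactor expansion (or equivalently via sum-over-permutations) gives x^4 - 8x^3 + 20x^2 - 16x. The constant term is 0 because L is singular (the all-ones vector lies in its kernel). There is one zero in the spectrum, matching the 1 component. The eigenvalues sum to 8, which equals trace(L) = 2|E|.

x^4 - 8x^3 + 20x^2 - 16x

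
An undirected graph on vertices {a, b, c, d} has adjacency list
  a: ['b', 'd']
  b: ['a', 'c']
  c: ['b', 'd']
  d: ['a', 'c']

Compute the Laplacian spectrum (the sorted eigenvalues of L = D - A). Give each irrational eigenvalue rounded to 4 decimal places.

[0, 2, 2, 4]

With the vertex order [a, b, c, d], the degrees are [2, 2, 2, 2], giving D = diag(2, 2, 2, 2) and L = D - A. The multiplicity of 0 as a Laplacian eigenvalue equals the number of connected components.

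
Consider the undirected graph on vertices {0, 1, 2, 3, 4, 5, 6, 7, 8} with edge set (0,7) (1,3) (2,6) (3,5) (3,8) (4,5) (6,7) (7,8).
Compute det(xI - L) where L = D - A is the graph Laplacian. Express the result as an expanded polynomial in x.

x^9 - 16x^8 + 103x^7 - 344x^6 + 642x^5 - 672x^4 + 376x^3 - 100x^2 + 9x

Each diagonal entry of L is the vertex degree and each off-diagonal entry is -1 where an edge is present, 0 otherwise; in the order [0, 1, 2, 3, 4, 5, 6, 7, 8] the diagonal is [1, 1, 1, 3, 1, 2, 2, 3, 2]. Computing det(xI - L) by cofactor expansion (or equivalently via sum-over-permutations) gives x^9 - 16x^8 + 103x^7 - 344x^6 + 642x^5 - 672x^4 + 376x^3 - 100x^2 + 9x. The coefficient of x^8 equals -trace(L) = -16, matching the sum of degrees. There is one zero in the spectrum, matching the 1 component.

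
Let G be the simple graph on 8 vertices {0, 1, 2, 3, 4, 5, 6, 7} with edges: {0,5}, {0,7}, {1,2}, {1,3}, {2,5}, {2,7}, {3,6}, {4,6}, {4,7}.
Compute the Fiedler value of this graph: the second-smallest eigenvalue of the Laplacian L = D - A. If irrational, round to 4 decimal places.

With the vertex order [0, 1, 2, 3, 4, 5, 6, 7], the degrees are [2, 2, 3, 2, 2, 2, 2, 3], giving D = diag(2, 2, 3, 2, 2, 2, 2, 3) and L = D - A. The sorted Laplacian eigenvalues are [0, 0.5858, 1.0681, 2, 2.4824, 3.4142, 3.5176, 4.9319]; the algebraic connectivity is the second entry, 0.5858. The eigenvalues sum to 18, which equals trace(L) = 2|E|.

0.5858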